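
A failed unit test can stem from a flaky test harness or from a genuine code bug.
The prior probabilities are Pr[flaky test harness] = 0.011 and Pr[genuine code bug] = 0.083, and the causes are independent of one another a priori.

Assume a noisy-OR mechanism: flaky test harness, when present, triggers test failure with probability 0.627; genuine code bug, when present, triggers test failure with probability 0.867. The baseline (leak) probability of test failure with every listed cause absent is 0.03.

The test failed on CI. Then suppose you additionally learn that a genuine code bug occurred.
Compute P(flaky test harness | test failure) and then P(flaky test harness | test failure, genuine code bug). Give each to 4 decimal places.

P(flaky test harness | test failure) ≈ 0.0689; P(flaky test harness | test failure, genuine code bug) ≈ 0.0120

Under noisy-OR, P(test failure | causes) = 1 − (1−0.03)·∏(1−qᵢ) over the active causes.
P(test failure) = 0.03*0.989*0.917 + 0.87099*0.989*0.083 + 0.63819*0.011*0.917 + 0.951879*0.011*0.083 = 0.027207 + 0.071497 + 0.006437 + 0.000869 = 0.106010
The flaky test harness-present share is 0.006437 + 0.000869 = 0.007306.
So P(flaky test harness | test failure) = 0.007306/0.106010 ≈ 0.0689.

Now condition on the additional information:
P(test failure | genuine code bug) = 0.87099·0.989 + 0.951879·0.011 = 0.861409 + 0.010471 = 0.871880
Of this, 0.010471 comes from 0.951879·0.011 (the flaky test harness=true cases).
Hence the posterior is 0.010471/0.871880 ≈ 0.0120.
Conditioning on genuine code bug lowers the posterior on flaky test harness: the classic explaining-away effect in a common-effect structure.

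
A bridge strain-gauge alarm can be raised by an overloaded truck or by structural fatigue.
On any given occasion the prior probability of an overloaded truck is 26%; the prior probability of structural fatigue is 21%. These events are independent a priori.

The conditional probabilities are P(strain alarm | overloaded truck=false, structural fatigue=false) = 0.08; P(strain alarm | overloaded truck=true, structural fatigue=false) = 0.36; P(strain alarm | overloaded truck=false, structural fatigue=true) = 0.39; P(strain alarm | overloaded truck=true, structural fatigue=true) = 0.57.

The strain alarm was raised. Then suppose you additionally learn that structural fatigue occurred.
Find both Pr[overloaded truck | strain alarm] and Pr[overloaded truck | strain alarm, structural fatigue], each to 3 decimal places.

Pr[overloaded truck | strain alarm] ≈ 0.495; Pr[overloaded truck | strain alarm, structural fatigue] ≈ 0.339

P(strain alarm) = 0.08×0.74×0.79 + 0.39×0.74×0.21 + 0.36×0.26×0.79 + 0.57×0.26×0.21 = 0.046768 + 0.060606 + 0.073944 + 0.031122 = 0.212440
The overloaded truck-present share is 0.073944 + 0.031122 = 0.105066.
So P(overloaded truck | strain alarm) = 0.105066/0.212440 ≈ 0.495.

Now condition on the additional information:
P(strain alarm | structural fatigue) = 0.39·0.74 + 0.57·0.26 = 0.288600 + 0.148200 = 0.436800
Of this, 0.148200 comes from 0.57·0.26 (the overloaded truck=true cases).
So P(overloaded truck | strain alarm, structural fatigue) = 0.148200/0.436800 ≈ 0.339.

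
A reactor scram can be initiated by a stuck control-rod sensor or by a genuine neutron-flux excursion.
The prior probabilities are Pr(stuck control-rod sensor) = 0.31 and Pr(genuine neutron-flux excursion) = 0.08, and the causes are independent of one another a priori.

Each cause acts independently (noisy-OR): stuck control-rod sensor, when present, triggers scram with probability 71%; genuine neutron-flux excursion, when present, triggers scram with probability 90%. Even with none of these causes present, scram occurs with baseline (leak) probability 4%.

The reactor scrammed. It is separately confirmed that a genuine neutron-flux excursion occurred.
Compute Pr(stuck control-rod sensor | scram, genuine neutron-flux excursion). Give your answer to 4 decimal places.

Under noisy-OR, P(scram | causes) = 1 − (1−0.04)·∏(1−qᵢ) over the active causes.
P(scram | genuine neutron-flux excursion) = 0.904·0.69 + 0.97216·0.31 = 0.623760 + 0.301370 = 0.925130
The stuck control-rod sensor-present share is 0.97216·0.31 = 0.301370.
Hence the posterior is 0.301370/0.925130 ≈ 0.3258.

Pr(stuck control-rod sensor | scram, genuine neutron-flux excursion) ≈ 0.3258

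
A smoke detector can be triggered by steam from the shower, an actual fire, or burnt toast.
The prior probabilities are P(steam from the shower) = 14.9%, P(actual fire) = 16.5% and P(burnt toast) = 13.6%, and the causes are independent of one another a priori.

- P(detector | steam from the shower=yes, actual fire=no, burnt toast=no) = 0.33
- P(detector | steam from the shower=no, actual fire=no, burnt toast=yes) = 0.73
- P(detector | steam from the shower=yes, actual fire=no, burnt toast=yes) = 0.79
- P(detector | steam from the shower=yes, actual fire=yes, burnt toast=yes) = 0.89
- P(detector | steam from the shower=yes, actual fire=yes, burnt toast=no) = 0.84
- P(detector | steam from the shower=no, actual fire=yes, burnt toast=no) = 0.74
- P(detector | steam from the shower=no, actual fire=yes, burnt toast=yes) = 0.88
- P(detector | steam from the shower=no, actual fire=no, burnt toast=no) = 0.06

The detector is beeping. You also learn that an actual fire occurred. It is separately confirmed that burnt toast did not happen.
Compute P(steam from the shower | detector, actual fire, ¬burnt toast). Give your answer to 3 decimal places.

P(detector | actual fire, ¬burnt toast) = 0.74*0.851 + 0.84*0.149 = 0.629740 + 0.125160 = 0.754900
Restricting to configurations with steam from the shower present: 0.84*0.149 = 0.125160.
Hence the posterior is 0.125160/0.754900 ≈ 0.166.

P(steam from the shower | detector, actual fire, ¬burnt toast) ≈ 0.166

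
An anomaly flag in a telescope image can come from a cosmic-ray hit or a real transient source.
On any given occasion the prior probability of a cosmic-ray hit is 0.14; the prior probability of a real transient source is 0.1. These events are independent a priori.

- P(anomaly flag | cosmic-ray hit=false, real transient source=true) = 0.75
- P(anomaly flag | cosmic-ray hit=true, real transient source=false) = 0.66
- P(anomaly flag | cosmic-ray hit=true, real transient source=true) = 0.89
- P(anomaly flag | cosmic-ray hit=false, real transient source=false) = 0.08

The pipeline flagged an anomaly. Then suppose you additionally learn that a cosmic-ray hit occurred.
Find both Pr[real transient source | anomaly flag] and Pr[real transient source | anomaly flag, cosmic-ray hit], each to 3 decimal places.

Pr[real transient source | anomaly flag] ≈ 0.347; Pr[real transient source | anomaly flag, cosmic-ray hit] ≈ 0.130

Enumerate the 4 (cosmic-ray hit, real transient source) configurations and weight by the priors:
  P(anomaly flag) = 0.08×0.86×0.9 + 0.75×0.86×0.1 + 0.66×0.14×0.9 + 0.89×0.14×0.1
        = 0.061920 + 0.064500 + 0.083160 + 0.012460 = 0.222040
Keeping only the real transient source-present terms gives 0.076960, so
  P(real transient source | anomaly flag) = 0.076960 / 0.222040 ≈ 0.347

With the extra evidence:
P(anomaly flag | cosmic-ray hit) = 0.66*0.9 + 0.89*0.1 = 0.594000 + 0.089000 = 0.683000
Of this, 0.089000 comes from 0.89*0.1 (the real transient source=true cases).
So P(real transient source | anomaly flag, cosmic-ray hit) = 0.089000/0.683000 ≈ 0.130.
This is intercausal reasoning (explaining away): once cosmic-ray hit accounts for the anomaly flag, real transient source becomes less likely.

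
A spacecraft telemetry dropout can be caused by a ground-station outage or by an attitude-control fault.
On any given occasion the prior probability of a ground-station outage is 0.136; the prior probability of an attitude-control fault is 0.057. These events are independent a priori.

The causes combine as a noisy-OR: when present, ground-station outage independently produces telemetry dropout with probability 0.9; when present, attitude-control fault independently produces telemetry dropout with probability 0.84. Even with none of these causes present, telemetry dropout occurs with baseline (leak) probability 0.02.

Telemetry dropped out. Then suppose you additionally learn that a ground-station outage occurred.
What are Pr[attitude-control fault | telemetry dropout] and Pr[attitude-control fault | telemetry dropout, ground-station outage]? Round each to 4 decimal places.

Pr[attitude-control fault | telemetry dropout] ≈ 0.2714; Pr[attitude-control fault | telemetry dropout, ground-station outage] ≈ 0.0619

Under noisy-OR, P(telemetry dropout | causes) = 1 − (1−0.02)·∏(1−qᵢ) over the active causes.
P(telemetry dropout) = 0.02·0.864·0.943 + 0.8432·0.864·0.057 + 0.902·0.136·0.943 + 0.98432·0.136·0.057 = 0.016295 + 0.041526 + 0.115680 + 0.007630 = 0.181131
The attitude-control fault-present share is 0.041526 + 0.007630 = 0.049156.
Hence the posterior is 0.049156/0.181131 ≈ 0.2714.

Now also conditioning on ground-station outage=true:
P(telemetry dropout | ground-station outage) = 0.902*0.943 + 0.98432*0.057 = 0.850586 + 0.056106 = 0.906692
Of this, 0.056106 comes from 0.98432*0.057 (the attitude-control fault=true cases).
P(attitude-control fault | telemetry dropout, ground-station outage) = 0.056106 / 0.906692 ≈ 0.0619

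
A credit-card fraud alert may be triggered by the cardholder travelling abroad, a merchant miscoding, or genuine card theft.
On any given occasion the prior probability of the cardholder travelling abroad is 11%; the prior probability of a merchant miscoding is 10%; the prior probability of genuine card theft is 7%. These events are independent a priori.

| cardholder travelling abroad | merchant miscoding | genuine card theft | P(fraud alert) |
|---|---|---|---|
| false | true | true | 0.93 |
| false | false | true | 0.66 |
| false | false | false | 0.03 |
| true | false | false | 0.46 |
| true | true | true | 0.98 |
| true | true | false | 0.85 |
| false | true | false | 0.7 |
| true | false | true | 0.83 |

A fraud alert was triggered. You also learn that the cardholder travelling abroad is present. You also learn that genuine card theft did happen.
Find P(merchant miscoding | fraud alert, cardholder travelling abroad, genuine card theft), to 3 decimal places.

P(fraud alert | cardholder travelling abroad, genuine card theft) = 0.83*0.9 + 0.98*0.1 = 0.747000 + 0.098000 = 0.845000
Of this, 0.098000 comes from 0.98*0.1 (the merchant miscoding=true cases).
P(merchant miscoding | fraud alert, cardholder travelling abroad, genuine card theft) = 0.098000 / 0.845000 ≈ 0.116

P(merchant miscoding | fraud alert, cardholder travelling abroad, genuine card theft) ≈ 0.116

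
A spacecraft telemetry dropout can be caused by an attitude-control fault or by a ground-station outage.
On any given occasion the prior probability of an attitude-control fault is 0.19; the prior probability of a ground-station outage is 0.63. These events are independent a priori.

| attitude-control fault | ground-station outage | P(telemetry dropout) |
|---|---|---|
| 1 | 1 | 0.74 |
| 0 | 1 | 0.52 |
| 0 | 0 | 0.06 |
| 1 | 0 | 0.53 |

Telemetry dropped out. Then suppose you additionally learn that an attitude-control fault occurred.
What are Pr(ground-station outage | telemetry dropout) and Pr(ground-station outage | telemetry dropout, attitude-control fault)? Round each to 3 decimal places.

Pr(ground-station outage | telemetry dropout) ≈ 0.865; Pr(ground-station outage | telemetry dropout, attitude-control fault) ≈ 0.704

P(telemetry dropout) = 0.06·0.81·0.37 + 0.52·0.81·0.63 + 0.53·0.19·0.37 + 0.74·0.19·0.63 = 0.017982 + 0.265356 + 0.037259 + 0.088578 = 0.409175
Of this, 0.353934 comes from 0.265356 + 0.088578 (the ground-station outage=true cases).
P(ground-station outage | telemetry dropout) = 0.353934 / 0.409175 ≈ 0.865

Now also conditioning on attitude-control fault=true:
P(telemetry dropout | attitude-control fault) = 0.53·0.37 + 0.74·0.63 = 0.196100 + 0.466200 = 0.662300
Restricting to configurations with ground-station outage present: 0.74·0.63 = 0.466200.
So P(ground-station outage | telemetry dropout, attitude-control fault) = 0.466200/0.662300 ≈ 0.704.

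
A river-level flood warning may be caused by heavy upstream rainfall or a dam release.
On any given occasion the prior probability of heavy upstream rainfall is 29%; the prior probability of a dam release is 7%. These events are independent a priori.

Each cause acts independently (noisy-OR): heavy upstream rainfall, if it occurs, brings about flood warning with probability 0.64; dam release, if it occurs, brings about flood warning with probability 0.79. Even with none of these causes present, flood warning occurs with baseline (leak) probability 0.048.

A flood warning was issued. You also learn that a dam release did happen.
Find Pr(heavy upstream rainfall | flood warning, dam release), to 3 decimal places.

Pr(heavy upstream rainfall | flood warning, dam release) ≈ 0.321

Under noisy-OR, P(flood warning | causes) = 1 − (1−0.048)·∏(1−qᵢ) over the active causes.
Weight on heavy upstream rainfall=true, given the evidence: 0.928029*0.29 = 0.269128
Denominator P(flood warning | dam release): 0.80008*0.71 + 0.928029*0.29 = 0.837185
P(heavy upstream rainfall | flood warning, dam release) = 0.269128/0.837185 ≈ 0.321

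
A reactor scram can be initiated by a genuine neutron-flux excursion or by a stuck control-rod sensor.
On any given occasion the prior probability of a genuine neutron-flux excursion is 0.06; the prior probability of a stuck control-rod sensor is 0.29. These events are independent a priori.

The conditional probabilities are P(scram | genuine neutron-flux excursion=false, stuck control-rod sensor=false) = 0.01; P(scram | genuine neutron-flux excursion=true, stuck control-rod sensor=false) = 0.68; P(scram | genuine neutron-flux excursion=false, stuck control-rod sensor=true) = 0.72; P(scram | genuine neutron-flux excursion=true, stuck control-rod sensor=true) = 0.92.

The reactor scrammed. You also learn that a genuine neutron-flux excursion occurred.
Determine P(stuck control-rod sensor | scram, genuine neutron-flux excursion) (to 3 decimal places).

P(stuck control-rod sensor | scram, genuine neutron-flux excursion) ≈ 0.356

P(scram | genuine neutron-flux excursion) = 0.68·0.71 + 0.92·0.29 = 0.482800 + 0.266800 = 0.749600
The stuck control-rod sensor-present share is 0.92·0.29 = 0.266800.
P(stuck control-rod sensor | scram, genuine neutron-flux excursion) = 0.266800 / 0.749600 ≈ 0.356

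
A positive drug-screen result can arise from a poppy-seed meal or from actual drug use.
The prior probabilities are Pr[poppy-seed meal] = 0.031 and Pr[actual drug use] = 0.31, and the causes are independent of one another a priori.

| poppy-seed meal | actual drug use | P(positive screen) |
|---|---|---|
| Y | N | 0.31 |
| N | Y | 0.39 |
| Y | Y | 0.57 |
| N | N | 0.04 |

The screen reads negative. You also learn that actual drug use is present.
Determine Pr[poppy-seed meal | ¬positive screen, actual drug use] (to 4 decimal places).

P(¬positive screen | actual drug use) = 0.61×0.969 + 0.43×0.031 = 0.591090 + 0.013330 = 0.604420
Restricting to configurations with poppy-seed meal present: 0.43×0.031 = 0.013330.
So P(poppy-seed meal | ¬positive screen, actual drug use) = 0.013330/0.604420 ≈ 0.0221.

Pr[poppy-seed meal | ¬positive screen, actual drug use] ≈ 0.0221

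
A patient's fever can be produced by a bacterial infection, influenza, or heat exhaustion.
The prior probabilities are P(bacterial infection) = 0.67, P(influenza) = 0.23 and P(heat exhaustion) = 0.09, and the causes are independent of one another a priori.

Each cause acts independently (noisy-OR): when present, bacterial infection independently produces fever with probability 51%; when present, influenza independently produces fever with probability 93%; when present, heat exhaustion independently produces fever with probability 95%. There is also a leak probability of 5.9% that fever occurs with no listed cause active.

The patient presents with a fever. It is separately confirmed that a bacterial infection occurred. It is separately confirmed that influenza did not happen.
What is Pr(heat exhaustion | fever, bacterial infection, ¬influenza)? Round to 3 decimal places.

Pr(heat exhaustion | fever, bacterial infection, ¬influenza) ≈ 0.152

Under noisy-OR, P(fever | causes) = 1 − (1−0.059)·∏(1−qᵢ) over the active causes.
Sum P(fever|·) weighted by the priors over both values of heat exhaustion:
  P(fever | bacterial infection, ¬influenza) = 0.53891*0.91 + 0.976946*0.09
        = 0.490408 + 0.087925 = 0.578333
The terms with heat exhaustion present sum to 0.087925, so
  P(heat exhaustion | fever, bacterial infection, ¬influenza) = 0.087925 / 0.578333 ≈ 0.152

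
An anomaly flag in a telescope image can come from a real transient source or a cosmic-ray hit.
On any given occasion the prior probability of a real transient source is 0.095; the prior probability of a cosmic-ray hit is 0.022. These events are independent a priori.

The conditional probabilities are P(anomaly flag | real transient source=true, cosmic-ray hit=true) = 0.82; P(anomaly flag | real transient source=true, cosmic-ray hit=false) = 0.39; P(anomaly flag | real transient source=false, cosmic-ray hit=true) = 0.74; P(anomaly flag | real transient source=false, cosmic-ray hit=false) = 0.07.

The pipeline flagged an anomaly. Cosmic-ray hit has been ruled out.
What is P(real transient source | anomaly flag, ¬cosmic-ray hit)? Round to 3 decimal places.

P(anomaly flag | ¬cosmic-ray hit) = 0.07·0.905 + 0.39·0.095 = 0.063350 + 0.037050 = 0.100400
Of this, 0.037050 comes from 0.39·0.095 (the real transient source=true cases).
So P(real transient source | anomaly flag, ¬cosmic-ray hit) = 0.037050/0.100400 ≈ 0.369.

P(real transient source | anomaly flag, ¬cosmic-ray hit) ≈ 0.369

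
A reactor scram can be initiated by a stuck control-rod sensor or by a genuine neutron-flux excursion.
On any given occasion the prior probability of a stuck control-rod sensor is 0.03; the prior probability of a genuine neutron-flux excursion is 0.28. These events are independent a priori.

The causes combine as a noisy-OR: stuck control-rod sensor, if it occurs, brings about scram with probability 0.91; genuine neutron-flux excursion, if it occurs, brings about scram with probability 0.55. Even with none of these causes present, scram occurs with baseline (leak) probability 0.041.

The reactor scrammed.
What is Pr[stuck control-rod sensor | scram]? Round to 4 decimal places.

Under noisy-OR, P(scram | causes) = 1 − (1−0.041)·∏(1−qᵢ) over the active causes.
Weight on stuck control-rod sensor=true, given the evidence: 0.019736 + 0.008074 = 0.027810
Denominator P(scram): 0.041*0.97*0.72 + 0.56845*0.97*0.28 + 0.91369*0.03*0.72 + 0.96116*0.03*0.28 = 0.210835
Posterior = 0.027810 / 0.210835 ≈ 0.1319

Pr[stuck control-rod sensor | scram] ≈ 0.1319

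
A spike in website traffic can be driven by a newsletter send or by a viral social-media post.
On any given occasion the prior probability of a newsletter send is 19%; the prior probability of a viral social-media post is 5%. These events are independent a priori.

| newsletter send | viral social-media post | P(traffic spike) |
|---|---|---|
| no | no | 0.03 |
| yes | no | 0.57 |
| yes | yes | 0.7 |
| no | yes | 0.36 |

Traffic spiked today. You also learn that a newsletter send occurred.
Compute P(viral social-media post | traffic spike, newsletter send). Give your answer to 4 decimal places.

Numerator (weight on configurations with viral social-media post): 0.7*0.05 = 0.035000
The normalizing constant is 0.57*0.95 + 0.7*0.05 = 0.576500
Posterior = 0.035000 / 0.576500 ≈ 0.0607

P(viral social-media post | traffic spike, newsletter send) ≈ 0.0607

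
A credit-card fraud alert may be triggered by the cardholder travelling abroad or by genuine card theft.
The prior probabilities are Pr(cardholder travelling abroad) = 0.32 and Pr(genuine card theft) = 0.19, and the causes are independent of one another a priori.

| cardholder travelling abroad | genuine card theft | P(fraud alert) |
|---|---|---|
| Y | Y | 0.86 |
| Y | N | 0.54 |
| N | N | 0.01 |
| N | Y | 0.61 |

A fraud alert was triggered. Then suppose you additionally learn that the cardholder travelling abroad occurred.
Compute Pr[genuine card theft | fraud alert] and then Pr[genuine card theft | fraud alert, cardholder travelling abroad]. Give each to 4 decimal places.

Numerator (weight on configurations with genuine card theft): 0.078812 + 0.052288 = 0.131100
Denominator P(fraud alert): 0.01*0.68*0.81 + 0.61*0.68*0.19 + 0.54*0.32*0.81 + 0.86*0.32*0.19 = 0.276576
P(genuine card theft | fraud alert) = 0.131100/0.276576 ≈ 0.4740

Now also conditioning on cardholder travelling abroad=true:
P(fraud alert | cardholder travelling abroad) = 0.54×0.81 + 0.86×0.19 = 0.437400 + 0.163400 = 0.600800
The genuine card theft-present share is 0.86×0.19 = 0.163400.
P(genuine card theft | fraud alert, cardholder travelling abroad) = 0.163400 / 0.600800 ≈ 0.2720
— cardholder travelling abroad explains away the evidence for genuine card theft.

Pr[genuine card theft | fraud alert] ≈ 0.4740; Pr[genuine card theft | fraud alert, cardholder travelling abroad] ≈ 0.2720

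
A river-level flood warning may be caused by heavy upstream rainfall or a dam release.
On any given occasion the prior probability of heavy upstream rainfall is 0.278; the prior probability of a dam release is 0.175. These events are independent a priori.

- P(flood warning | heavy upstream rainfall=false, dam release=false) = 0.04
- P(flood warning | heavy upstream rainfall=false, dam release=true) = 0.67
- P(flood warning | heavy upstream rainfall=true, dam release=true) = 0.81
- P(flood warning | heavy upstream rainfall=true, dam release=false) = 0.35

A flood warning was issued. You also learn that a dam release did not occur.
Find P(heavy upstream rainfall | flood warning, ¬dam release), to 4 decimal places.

P(flood warning | ¬dam release) = 0.04·0.722 + 0.35·0.278 = 0.028880 + 0.097300 = 0.126180
Of this, 0.097300 comes from 0.35·0.278 (the heavy upstream rainfall=true cases).
P(heavy upstream rainfall | flood warning, ¬dam release) = 0.097300 / 0.126180 ≈ 0.7711

P(heavy upstream rainfall | flood warning, ¬dam release) ≈ 0.7711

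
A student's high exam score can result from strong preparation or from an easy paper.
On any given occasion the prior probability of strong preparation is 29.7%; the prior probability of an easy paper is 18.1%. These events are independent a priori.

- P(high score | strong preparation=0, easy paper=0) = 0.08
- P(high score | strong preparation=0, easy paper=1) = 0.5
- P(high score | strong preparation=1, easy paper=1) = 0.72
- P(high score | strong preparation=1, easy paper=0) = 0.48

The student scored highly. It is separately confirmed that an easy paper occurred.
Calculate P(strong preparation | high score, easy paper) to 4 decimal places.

P(strong preparation | high score, easy paper) ≈ 0.3783

Weight on strong preparation=true, given the evidence: 0.72·0.297 = 0.213840
The normalizing constant is 0.5·0.703 + 0.72·0.297 = 0.565340
P(strong preparation | high score, easy paper) = 0.213840/0.565340 ≈ 0.3783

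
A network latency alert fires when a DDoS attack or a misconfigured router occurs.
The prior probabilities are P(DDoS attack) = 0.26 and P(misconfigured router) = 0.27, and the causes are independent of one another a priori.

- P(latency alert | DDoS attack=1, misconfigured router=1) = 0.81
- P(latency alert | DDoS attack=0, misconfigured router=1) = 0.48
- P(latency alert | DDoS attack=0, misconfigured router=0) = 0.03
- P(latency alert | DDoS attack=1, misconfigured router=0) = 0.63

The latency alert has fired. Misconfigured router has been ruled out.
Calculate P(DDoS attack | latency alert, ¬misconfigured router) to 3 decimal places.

P(DDoS attack | latency alert, ¬misconfigured router) ≈ 0.881

Weight on DDoS attack=true, given the evidence: 0.63×0.26 = 0.163800
The normalizing constant is 0.03×0.74 + 0.63×0.26 = 0.186000
Posterior = 0.163800 / 0.186000 ≈ 0.881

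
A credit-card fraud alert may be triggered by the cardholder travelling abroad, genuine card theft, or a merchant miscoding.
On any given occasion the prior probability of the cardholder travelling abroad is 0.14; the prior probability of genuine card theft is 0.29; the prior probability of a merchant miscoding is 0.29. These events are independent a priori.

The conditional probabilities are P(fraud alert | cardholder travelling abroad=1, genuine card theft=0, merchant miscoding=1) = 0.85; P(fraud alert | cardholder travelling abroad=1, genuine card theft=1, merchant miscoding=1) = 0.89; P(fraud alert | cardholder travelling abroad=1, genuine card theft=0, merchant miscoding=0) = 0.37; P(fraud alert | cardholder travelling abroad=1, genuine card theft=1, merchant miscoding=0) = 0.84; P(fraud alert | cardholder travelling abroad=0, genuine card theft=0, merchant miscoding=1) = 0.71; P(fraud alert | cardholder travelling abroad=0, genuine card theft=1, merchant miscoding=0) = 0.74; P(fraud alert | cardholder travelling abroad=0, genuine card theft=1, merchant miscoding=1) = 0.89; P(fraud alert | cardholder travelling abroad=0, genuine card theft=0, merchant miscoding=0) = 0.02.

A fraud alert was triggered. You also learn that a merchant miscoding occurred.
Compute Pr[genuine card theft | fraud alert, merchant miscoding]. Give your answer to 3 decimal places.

Enumerate the 4 (cardholder travelling abroad, genuine card theft) configurations and weight by the priors:
  P(fraud alert | merchant miscoding) = 0.71×0.86×0.71 + 0.89×0.86×0.29 + 0.85×0.14×0.71 + 0.89×0.14×0.29
        = 0.433526 + 0.221966 + 0.084490 + 0.036134 = 0.776116
Keeping only the genuine card theft-present terms gives 0.258100, so
  P(genuine card theft | fraud alert, merchant miscoding) = 0.258100 / 0.776116 ≈ 0.333

Pr[genuine card theft | fraud alert, merchant miscoding] ≈ 0.333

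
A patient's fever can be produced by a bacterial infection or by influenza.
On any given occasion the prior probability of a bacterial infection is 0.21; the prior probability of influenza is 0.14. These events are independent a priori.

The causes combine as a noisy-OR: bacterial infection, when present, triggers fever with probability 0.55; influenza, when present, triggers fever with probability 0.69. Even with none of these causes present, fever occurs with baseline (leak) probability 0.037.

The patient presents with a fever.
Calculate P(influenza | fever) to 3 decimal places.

P(influenza | fever) ≈ 0.447

Under noisy-OR, P(fever | causes) = 1 − (1−0.037)·∏(1−qᵢ) over the active causes.
By total probability over the 4 (bacterial infection, influenza) configurations:
  P(fever) = 0.037*0.79*0.86 + 0.70147*0.79*0.14 + 0.56665*0.21*0.86 + 0.865661*0.21*0.14
        = 0.025138 + 0.077583 + 0.102337 + 0.025450 = 0.230508
Keeping only the influenza-present terms gives 0.103033, so
  P(influenza | fever) = 0.103033 / 0.230508 ≈ 0.447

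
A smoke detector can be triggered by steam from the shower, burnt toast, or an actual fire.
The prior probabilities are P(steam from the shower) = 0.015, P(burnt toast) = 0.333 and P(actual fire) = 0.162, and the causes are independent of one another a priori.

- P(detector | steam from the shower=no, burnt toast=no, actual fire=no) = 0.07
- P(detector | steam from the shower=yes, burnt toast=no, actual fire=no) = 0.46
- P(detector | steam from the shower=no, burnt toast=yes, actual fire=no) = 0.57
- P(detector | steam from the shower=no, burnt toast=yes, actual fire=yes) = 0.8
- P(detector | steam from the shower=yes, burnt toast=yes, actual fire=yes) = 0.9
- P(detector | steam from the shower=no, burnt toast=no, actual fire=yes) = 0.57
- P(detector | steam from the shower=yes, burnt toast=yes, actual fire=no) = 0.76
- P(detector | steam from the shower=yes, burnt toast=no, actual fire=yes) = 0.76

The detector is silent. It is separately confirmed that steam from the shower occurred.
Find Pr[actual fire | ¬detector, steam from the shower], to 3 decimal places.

Pr[actual fire | ¬detector, steam from the shower] ≈ 0.078

P(¬detector | steam from the shower) = 0.54×0.667×0.838 + 0.24×0.667×0.162 + 0.24×0.333×0.838 + 0.1×0.333×0.162 = 0.301831 + 0.025933 + 0.066973 + 0.005395 = 0.400132
Of this, 0.031328 comes from 0.025933 + 0.005395 (the actual fire=true cases).
Hence the posterior is 0.031328/0.400132 ≈ 0.078.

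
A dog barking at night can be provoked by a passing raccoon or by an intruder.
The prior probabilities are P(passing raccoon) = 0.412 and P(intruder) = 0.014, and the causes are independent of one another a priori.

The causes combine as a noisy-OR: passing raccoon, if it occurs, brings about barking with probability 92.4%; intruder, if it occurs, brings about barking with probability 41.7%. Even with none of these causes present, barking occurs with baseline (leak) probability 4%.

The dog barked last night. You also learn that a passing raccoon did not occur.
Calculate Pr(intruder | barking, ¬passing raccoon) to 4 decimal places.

Pr(intruder | barking, ¬passing raccoon) ≈ 0.1352

Under noisy-OR, P(barking | causes) = 1 − (1−0.04)·∏(1−qᵢ) over the active causes.
Sum P(barking|·) weighted by the priors over both values of intruder:
  P(barking | ¬passing raccoon) = 0.04*0.986 + 0.44032*0.014
        = 0.039440 + 0.006164 = 0.045604
Keeping only the intruder-present terms gives 0.006164, so
  P(intruder | barking, ¬passing raccoon) = 0.006164 / 0.045604 ≈ 0.1352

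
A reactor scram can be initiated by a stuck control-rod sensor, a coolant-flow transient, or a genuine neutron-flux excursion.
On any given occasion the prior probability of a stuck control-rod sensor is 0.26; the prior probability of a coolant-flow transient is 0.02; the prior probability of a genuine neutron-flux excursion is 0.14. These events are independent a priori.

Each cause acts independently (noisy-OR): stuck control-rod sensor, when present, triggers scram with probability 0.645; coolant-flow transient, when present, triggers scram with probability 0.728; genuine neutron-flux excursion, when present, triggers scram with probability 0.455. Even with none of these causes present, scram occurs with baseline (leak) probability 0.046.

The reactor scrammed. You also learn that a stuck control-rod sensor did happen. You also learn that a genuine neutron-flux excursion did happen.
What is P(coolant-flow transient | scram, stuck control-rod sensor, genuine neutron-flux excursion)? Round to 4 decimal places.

Under noisy-OR, P(scram | causes) = 1 − (1−0.046)·∏(1−qᵢ) over the active causes.
By total probability over both values of coolant-flow transient:
  P(scram | stuck control-rod sensor, genuine neutron-flux excursion) = 0.815425*0.98 + 0.949796*0.02
        = 0.799116 + 0.018996 = 0.818112
The terms with coolant-flow transient present sum to 0.018996, so
  P(coolant-flow transient | scram, stuck control-rod sensor, genuine neutron-flux excursion) = 0.018996 / 0.818112 ≈ 0.0232

P(coolant-flow transient | scram, stuck control-rod sensor, genuine neutron-flux excursion) ≈ 0.0232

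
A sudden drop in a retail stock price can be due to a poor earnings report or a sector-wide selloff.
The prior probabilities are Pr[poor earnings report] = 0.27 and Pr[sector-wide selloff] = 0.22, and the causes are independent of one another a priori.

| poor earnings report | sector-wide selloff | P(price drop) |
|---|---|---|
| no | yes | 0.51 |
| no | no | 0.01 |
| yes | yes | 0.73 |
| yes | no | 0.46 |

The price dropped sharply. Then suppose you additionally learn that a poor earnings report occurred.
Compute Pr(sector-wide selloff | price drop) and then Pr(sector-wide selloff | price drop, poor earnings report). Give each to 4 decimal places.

Pr(sector-wide selloff | price drop) ≈ 0.5498; Pr(sector-wide selloff | price drop, poor earnings report) ≈ 0.3092

P(price drop) = 0.01·0.73·0.78 + 0.51·0.73·0.22 + 0.46·0.27·0.78 + 0.73·0.27·0.22 = 0.005694 + 0.081906 + 0.096876 + 0.043362 = 0.227838
Of this, 0.125268 comes from 0.081906 + 0.043362 (the sector-wide selloff=true cases).
So P(sector-wide selloff | price drop) = 0.125268/0.227838 ≈ 0.5498.

Now condition on the additional information:
Weight on sector-wide selloff=true, given the evidence: 0.73*0.22 = 0.160600
Denominator P(price drop | poor earnings report): 0.46*0.78 + 0.73*0.22 = 0.519400
Posterior = 0.160600 / 0.519400 ≈ 0.3092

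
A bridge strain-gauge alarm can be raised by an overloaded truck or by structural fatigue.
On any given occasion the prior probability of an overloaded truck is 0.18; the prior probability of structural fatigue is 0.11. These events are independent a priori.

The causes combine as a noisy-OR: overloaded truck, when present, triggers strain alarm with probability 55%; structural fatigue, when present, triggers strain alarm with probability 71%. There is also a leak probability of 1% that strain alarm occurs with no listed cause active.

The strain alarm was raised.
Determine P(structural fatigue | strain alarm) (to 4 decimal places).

Under noisy-OR, P(strain alarm | causes) = 1 − (1−0.01)·∏(1−qᵢ) over the active causes.
P(strain alarm) = 0.01·0.82·0.89 + 0.7129·0.82·0.11 + 0.5545·0.18·0.89 + 0.870805·0.18·0.11 = 0.007298 + 0.064304 + 0.088831 + 0.017242 = 0.177675
The structural fatigue-present share is 0.064304 + 0.017242 = 0.081546.
So P(structural fatigue | strain alarm) = 0.081546/0.177675 ≈ 0.4590.

P(structural fatigue | strain alarm) ≈ 0.4590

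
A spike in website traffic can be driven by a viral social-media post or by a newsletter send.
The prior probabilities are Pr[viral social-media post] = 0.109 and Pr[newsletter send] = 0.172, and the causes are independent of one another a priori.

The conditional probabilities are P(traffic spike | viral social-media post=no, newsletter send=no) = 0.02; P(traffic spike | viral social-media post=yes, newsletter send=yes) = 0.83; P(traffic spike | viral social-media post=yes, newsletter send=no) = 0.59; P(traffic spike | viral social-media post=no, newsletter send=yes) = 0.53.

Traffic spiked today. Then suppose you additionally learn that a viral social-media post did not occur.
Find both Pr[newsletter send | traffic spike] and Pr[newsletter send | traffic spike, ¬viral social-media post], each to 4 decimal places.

Pr[newsletter send | traffic spike] ≈ 0.5873; Pr[newsletter send | traffic spike, ¬viral social-media post] ≈ 0.8463

For the numerator, keep only newsletter send=true terms: 0.081224 + 0.015561 = 0.096785
Denominator P(traffic spike): 0.02×0.891×0.828 + 0.53×0.891×0.172 + 0.59×0.109×0.828 + 0.83×0.109×0.172 = 0.164789
Posterior = 0.096785 / 0.164789 ≈ 0.5873

Now also conditioning on viral social-media post≠true:
P(traffic spike | ¬viral social-media post) = 0.02×0.828 + 0.53×0.172 = 0.016560 + 0.091160 = 0.107720
Restricting to configurations with newsletter send present: 0.53×0.172 = 0.091160.
Hence the posterior is 0.091160/0.107720 ≈ 0.8463.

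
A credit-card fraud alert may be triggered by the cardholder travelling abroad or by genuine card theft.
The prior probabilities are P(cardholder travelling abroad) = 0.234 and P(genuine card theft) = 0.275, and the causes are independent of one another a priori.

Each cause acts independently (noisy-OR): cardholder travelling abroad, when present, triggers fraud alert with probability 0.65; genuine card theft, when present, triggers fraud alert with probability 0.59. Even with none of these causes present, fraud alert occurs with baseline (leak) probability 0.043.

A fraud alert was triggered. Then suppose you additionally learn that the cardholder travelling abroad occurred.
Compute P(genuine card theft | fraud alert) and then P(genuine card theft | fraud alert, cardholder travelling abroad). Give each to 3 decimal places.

P(genuine card theft | fraud alert) ≈ 0.573; P(genuine card theft | fraud alert, cardholder travelling abroad) ≈ 0.330

Under noisy-OR, P(fraud alert | causes) = 1 − (1−0.043)·∏(1−qᵢ) over the active causes.
By total probability over the 4 (cardholder travelling abroad, genuine card theft) configurations:
  P(fraud alert) = 0.043×0.766×0.725 + 0.60763×0.766×0.275 + 0.66505×0.234×0.725 + 0.862671×0.234×0.275
        = 0.023880 + 0.127997 + 0.112826 + 0.055513 = 0.320216
Keeping only the genuine card theft-present terms gives 0.183510, so
  P(genuine card theft | fraud alert) = 0.183510 / 0.320216 ≈ 0.573

With the extra evidence:
Enumerate both values of genuine card theft and weight by the priors:
  P(fraud alert | cardholder travelling abroad) = 0.66505×0.725 + 0.862671×0.275
        = 0.482161 + 0.237235 = 0.719396
Configurations with genuine card theft contribute 0.237235, so
  P(genuine card theft | fraud alert, cardholder travelling abroad) = 0.237235 / 0.719396 ≈ 0.330
This is intercausal reasoning (explaining away): once cardholder travelling abroad accounts for the fraud alert, genuine card theft becomes less likely.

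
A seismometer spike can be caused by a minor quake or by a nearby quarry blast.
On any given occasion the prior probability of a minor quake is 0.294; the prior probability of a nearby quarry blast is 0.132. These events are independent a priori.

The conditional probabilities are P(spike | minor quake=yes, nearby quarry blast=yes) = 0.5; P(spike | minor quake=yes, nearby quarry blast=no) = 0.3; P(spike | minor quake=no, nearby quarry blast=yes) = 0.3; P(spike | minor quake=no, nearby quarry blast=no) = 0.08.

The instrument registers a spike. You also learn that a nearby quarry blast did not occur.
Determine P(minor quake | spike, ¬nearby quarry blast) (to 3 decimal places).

P(minor quake | spike, ¬nearby quarry blast) ≈ 0.610

P(spike | ¬nearby quarry blast) = 0.08·0.706 + 0.3·0.294 = 0.056480 + 0.088200 = 0.144680
The minor quake-present share is 0.3·0.294 = 0.088200.
Hence the posterior is 0.088200/0.144680 ≈ 0.610.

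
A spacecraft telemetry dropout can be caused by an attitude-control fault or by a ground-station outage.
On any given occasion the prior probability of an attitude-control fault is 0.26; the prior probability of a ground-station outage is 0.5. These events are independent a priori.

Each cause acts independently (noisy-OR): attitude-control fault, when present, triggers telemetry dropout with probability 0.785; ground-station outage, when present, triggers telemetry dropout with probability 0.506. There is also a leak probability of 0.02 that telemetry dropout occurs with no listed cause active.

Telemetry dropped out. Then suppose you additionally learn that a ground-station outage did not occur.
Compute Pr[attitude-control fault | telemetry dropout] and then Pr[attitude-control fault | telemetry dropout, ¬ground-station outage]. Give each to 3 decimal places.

Pr[attitude-control fault | telemetry dropout] ≈ 0.525; Pr[attitude-control fault | telemetry dropout, ¬ground-station outage] ≈ 0.933

Under noisy-OR, P(telemetry dropout | causes) = 1 − (1−0.02)·∏(1−qᵢ) over the active causes.
Enumerate the 4 (attitude-control fault, ground-station outage) configurations and weight by the priors:
  P(telemetry dropout) = 0.02×0.74×0.5 + 0.51588×0.74×0.5 + 0.7893×0.26×0.5 + 0.895914×0.26×0.5
        = 0.007400 + 0.190876 + 0.102609 + 0.116469 = 0.417354
Keeping only the attitude-control fault-present terms gives 0.219078, so
  P(attitude-control fault | telemetry dropout) = 0.219078 / 0.417354 ≈ 0.525

With the extra evidence:
For the numerator, keep only attitude-control fault=true terms: 0.7893×0.26 = 0.205218
The normalizing constant is 0.02×0.74 + 0.7893×0.26 = 0.220018
Posterior = 0.205218 / 0.220018 ≈ 0.933
With ground-station outage excluded, attitude-control fault must carry more of the explanatory weight for the telemetry dropout.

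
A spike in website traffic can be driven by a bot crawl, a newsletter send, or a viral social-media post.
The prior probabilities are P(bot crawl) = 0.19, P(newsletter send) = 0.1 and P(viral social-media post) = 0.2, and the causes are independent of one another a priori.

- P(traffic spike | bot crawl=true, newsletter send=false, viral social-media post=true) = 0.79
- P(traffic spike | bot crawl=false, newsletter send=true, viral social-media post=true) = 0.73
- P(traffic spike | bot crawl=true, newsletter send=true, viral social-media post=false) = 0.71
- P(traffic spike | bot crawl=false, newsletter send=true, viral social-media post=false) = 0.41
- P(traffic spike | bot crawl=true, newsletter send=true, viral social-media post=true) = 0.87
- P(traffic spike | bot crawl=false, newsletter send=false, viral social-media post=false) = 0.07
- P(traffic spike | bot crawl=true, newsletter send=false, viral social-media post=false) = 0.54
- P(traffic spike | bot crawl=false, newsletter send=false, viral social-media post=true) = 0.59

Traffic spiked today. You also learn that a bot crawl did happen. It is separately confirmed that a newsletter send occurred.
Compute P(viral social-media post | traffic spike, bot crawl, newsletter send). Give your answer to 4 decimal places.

Sum P(traffic spike|·) weighted by the priors over both values of viral social-media post:
  P(traffic spike | bot crawl, newsletter send) = 0.71*0.8 + 0.87*0.2
        = 0.568000 + 0.174000 = 0.742000
Keeping only the viral social-media post-present terms gives 0.174000, so
  P(viral social-media post | traffic spike, bot crawl, newsletter send) = 0.174000 / 0.742000 ≈ 0.2345

P(viral social-media post | traffic spike, bot crawl, newsletter send) ≈ 0.2345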